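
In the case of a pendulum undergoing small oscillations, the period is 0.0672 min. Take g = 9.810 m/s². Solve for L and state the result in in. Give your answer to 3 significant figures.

159 in

Rearranging T = 2π√(L/g) for L: L = g·(T/2π)².
T = 0.0672 min = 4.032 s; g = 9.810 m/s².
L = 4.040 m
4.040 m × (1 in / 0.02540 m) = 159.0 in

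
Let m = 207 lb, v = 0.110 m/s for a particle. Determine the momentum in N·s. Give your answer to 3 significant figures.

10.3 N·s

Directly: p = mv.
m = 207 lb = 93.89 kg; v = 0.110 m/s.
p = 10.33 kg·m/s  (the unit combination reduces to kg·m/s = kg·m/s)
Since 1 N·s = 1 kg·m/s, 10.33 N·s.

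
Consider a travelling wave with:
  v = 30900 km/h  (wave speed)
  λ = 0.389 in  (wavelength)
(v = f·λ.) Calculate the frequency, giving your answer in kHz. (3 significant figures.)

869 kHz

Rearranging v = f·λ for f: f = v/λ.
v = 30900 km/h = 8583 m/s; λ = 0.389 in = 0.009881 m.
f = 8.687×10^5 Hz
8.687×10^5 Hz × (1 kHz / 1000 Hz) = 868.7 kHz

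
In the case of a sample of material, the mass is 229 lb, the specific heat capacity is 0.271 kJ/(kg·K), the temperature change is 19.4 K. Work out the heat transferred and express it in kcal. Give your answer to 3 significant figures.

131 kcal

Directly: Q = mcΔT.
m = 229 lb = 103.9 kg; c = 0.271 kJ/(kg·K) = 271.0 J/(kg·K); ΔT = 19.4 K.
Q = 5.461×10^5 J  (the unit combination reduces to kg·m²/s² = J)
5.461×10^5 J × (1 kcal / 4184 J) = 130.5 kcal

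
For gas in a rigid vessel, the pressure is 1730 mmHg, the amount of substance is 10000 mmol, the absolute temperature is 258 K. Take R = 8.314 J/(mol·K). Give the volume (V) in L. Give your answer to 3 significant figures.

93.0 L

From the ideal-gas law: V = nRT/P.
P = 1730 mmHg = 2.306×10^5 Pa; n = 10000 mmol = 10.00 mol; T = 258 K; R = 8.314 J/(mol·K).
V = 0.09300 m³
0.09300 m³ × (1 L / 0.001000 m³) = 93.00 L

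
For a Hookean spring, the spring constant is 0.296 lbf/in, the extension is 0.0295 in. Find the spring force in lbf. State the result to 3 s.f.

From Hooke's law: F = kx.
k = 0.296 lbf/in = 51.84 N/m; x = 0.0295 in = 7.493×10^-4 m.
F = 0.03884 N
0.03884 N × (1 lbf / 4.448 N) = 0.008732 lbf

0.00873 lbf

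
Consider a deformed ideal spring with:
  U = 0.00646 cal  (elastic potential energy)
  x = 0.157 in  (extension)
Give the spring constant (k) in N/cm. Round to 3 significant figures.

34.0 N/cm

Rearranging U = ½k·x² for k: k = 2U/x².
U = 0.00646 cal = 0.02703 J; x = 0.157 in = 0.003988 m.
k = 3399 N/m
3399 N/m × (1 N/cm / 100.0 N/m) = 33.99 N/cm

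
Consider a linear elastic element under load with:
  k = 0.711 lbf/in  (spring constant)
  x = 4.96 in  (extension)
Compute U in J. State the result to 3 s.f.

Directly: U = ½kx².
k = 0.711 lbf/in = 124.5 N/m; x = 4.96 in = 0.1260 m.
U = 0.9882 J

0.988 J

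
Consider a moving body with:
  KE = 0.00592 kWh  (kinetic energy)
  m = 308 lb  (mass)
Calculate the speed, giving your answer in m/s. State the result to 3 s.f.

Rearranging KE = ½mv² for v: v = √(2·KE/m).
KE = 0.00592 kWh = 21312 J; m = 308 lb = 139.7 kg.
v = 17.47 m/s

17.5 m/s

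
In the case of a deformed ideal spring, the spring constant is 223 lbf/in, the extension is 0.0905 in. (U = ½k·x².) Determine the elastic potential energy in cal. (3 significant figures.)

0.0247 cal

U is given directly by: U = ½kx².
k = 223 lbf/in = 39053 N/m; x = 0.0905 in = 0.002299 m.
U = 0.1032 J  (the unit combination reduces to kg·m²/s² = J)
0.1032 J × (1 cal / 4.184 J) = 0.02466 cal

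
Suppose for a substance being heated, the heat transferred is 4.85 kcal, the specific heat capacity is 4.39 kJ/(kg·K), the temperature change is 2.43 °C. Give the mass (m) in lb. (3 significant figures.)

Solving Q = m·c·ΔT for m: m = Q/(c·ΔT).
Q = 4.85 kcal = 20292 J; c = 4.39 kJ/(kg·K) = 4390 J/(kg·K); ΔT = 2.43 °C = 2.430 K.
m = 1.902 kg
1.902 kg × (1 lb / 0.4536 kg) = 4.194 lb

4.19 lb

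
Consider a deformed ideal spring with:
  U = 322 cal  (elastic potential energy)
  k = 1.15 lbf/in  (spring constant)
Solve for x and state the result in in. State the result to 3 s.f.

144 in

Solving U = ½k·x² for x: x = √(2U/k).
U = 322 cal = 1347 J; k = 1.15 lbf/in = 201.4 N/m.
x = 3.658 m
3.658 m × (1 in / 0.02540 m) = 144.0 in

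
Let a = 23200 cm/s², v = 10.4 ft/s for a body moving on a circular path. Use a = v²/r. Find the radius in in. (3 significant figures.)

Solving a = v²/r for r: r = v²/a.
a = 23200 cm/s² = 232.0 m/s²; v = 10.4 ft/s = 3.170 m/s.
r = 0.04331 m
0.04331 m × (1 in / 0.02540 m) = 1.705 in

1.71 in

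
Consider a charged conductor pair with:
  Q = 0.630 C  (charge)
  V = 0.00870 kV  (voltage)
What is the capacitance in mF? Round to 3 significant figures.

72.4 mF

Directly: C = Q/V.
Q = 0.630 C; V = 0.00870 kV = 8.700 V.
C = 0.07241 F
0.07241 F × (1 mF / 0.001000 F) = 72.41 mF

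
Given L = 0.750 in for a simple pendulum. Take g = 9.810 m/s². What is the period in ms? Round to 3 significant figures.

T is given directly by: T = 2π√(L/g).
L = 0.750 in = 0.01905 m; g = 9.810 m/s².
T = 0.2769 s
0.2769 s × (1 ms / 0.001000 s) = 276.9 ms

277 ms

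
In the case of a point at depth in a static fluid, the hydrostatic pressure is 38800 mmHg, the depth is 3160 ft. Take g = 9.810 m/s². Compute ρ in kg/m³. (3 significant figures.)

Rearranging P = ρ·g·h for ρ: ρ = P/(g·h).
P = 38800 mmHg = 5.173×10^6 Pa; h = 3160 ft = 963.2 m; g = 9.810 m/s².
ρ = 547.5 kg/m³

547 kg/m³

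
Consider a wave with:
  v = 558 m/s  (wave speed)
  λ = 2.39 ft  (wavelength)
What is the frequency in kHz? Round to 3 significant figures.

Rearranging v = f·λ for f: f = v/λ.
v = 558 m/s; λ = 2.39 ft = 0.7285 m.
f = 766.0 Hz
766.0 Hz × (1 kHz / 1000 Hz) = 0.7660 kHz

0.766 kHz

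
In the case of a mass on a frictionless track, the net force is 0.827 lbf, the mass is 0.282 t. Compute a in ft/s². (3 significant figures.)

Rearranging F = m·a for a: a = F/m.
F = 0.827 lbf = 3.679 N; m = 0.282 t = 282.0 kg.
a = 0.01304 m/s²
0.01304 m/s² × (1 ft/s² / 0.3048 m/s²) = 0.04280 ft/s²

0.0428 ft/s²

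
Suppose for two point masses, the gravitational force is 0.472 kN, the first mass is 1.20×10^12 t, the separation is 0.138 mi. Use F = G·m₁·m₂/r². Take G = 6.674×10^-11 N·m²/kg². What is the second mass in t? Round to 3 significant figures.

From Newton's law of gravitation: m₂ = F·r²/(G·m₁).
F = 0.472 kN = 472.0 N; m₁ = 1.20×10^12 t = 1.200×10^15 kg; r = 0.138 mi = 222.1 m; G = 6.674×10^-11 N·m²/kg².
m₂ = 290.7 kg
290.7 kg × (1 t / 1000 kg) = 0.2907 t

0.291 t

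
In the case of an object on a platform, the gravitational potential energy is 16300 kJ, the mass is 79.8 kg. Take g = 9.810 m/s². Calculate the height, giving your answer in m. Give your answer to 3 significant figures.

Rearranging: h = PE/(m·g).
PE = 16300 kJ = 1.630×10^7 J; m = 79.8 kg; g = 9.810 m/s².
h = 20822 m

20800 m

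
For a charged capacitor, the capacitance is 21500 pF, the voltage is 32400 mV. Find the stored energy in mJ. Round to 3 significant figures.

0.0113 mJ

Directly: E = ½CV².
C = 21500 pF = 2.150×10^-8 F; V = 32400 mV = 32.40 V.
E = 1.128×10^-5 J  (the unit combination reduces to kg·m²/s² = J)
1.128×10^-5 J × (1 mJ / 0.001000 J) = 0.01128 mJ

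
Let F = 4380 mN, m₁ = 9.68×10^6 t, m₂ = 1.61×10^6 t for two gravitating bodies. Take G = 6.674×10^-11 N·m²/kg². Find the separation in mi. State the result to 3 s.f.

9.58 mi

From Newton's law of gravitation: r = √(G·m₁m₂/F).
F = 4380 mN = 4.380 N; m₁ = 9.68×10^6 t = 9.680×10^9 kg; m₂ = 1.61×10^6 t = 1.610×10^9 kg; G = 6.674×10^-11 N·m²/kg².
r = 15410 m
15410 m × (1 mi / 1609 m) = 9.575 mi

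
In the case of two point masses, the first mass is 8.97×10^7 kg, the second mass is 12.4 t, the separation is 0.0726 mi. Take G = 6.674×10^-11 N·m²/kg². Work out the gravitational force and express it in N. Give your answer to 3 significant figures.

From Newton's law of gravitation: F = Gm₁m₂/r².
m₁ = 8.97×10^7 kg; m₂ = 12.4 t = 12400 kg; r = 0.0726 mi = 116.8 m; G = 6.674×10^-11 N·m²/kg².
F = 0.005438 N

0.00544 N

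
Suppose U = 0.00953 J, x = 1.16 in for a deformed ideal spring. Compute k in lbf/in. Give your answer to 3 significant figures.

0.125 lbf/in

Rearranging U = ½k·x² for k: k = 2U/x².
U = 0.00953 J; x = 1.16 in = 0.02946 m.
k = 21.96 N/m
21.96 N/m × (1 lbf/in / 175.1 N/m) = 0.1254 lbf/in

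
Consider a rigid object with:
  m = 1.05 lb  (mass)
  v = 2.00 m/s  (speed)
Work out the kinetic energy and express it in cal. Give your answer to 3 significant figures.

Directly: KE = ½mv².
m = 1.05 lb = 0.4763 kg; v = 2.00 m/s.
KE = 0.9525 J
0.9525 J × (1 cal / 4.184 J) = 0.2277 cal

0.228 cal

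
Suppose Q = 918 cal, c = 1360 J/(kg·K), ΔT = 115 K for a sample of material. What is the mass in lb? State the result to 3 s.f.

0.0541 lb

Rearranging Q = m·c·ΔT for m: m = Q/(c·ΔT).
Q = 918 cal = 3841 J; c = 1360 J/(kg·K); ΔT = 115 K.
m = 0.02456 kg
0.02456 kg × (1 lb / 0.4536 kg) = 0.05414 lb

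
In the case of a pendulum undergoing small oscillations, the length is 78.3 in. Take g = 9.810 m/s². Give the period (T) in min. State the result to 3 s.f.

T is given directly by: T = 2π√(L/g).
L = 78.3 in = 1.989 m; g = 9.810 m/s².
T = 2.829 s
2.829 s × (1 min / 60.00 s) = 0.04715 min

0.0472 min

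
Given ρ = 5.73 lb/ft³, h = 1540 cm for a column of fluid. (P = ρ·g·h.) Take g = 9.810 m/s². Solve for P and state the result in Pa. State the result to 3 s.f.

13900 Pa

Directly: P = ρgh.
ρ = 5.73 lb/ft³ = 91.79 kg/m³; h = 1540 cm = 15.40 m; g = 9.810 m/s².
P = 13866 Pa  (the unit combination reduces to kg/(m·s²) = Pa)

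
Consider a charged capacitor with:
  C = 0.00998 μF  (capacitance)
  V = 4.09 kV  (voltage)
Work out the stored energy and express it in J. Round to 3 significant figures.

0.0835 J

Directly: E = ½CV².
C = 0.00998 μF = 9.980×10^-9 F; V = 4.09 kV = 4090 V.
E = 0.08347 J  (the unit combination reduces to kg·m²/s² = J)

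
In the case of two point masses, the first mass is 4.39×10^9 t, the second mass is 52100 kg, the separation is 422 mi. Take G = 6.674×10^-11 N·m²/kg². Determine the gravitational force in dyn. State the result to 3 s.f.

3.31 dyn

From Newton's law of gravitation: F = Gm₁m₂/r².
m₁ = 4.39×10^9 t = 4.390×10^12 kg; m₂ = 52100 kg; r = 422 mi = 6.791×10^5 m; G = 6.674×10^-11 N·m²/kg².
F = 3.310×10^-5 N
3.310×10^-5 N × (1 dyn / 1.000×10^-5 N) = 3.310 dyn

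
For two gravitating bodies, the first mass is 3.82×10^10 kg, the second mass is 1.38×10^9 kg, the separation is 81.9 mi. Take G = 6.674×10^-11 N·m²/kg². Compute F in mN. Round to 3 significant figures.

203 mN

From Newton's law of gravitation: F = Gm₁m₂/r².
m₁ = 3.82×10^10 kg; m₂ = 1.38×10^9 kg; r = 81.9 mi = 1.318×10^5 m; G = 6.674×10^-11 N·m²/kg².
F = 0.2025 N
0.2025 N × (1 mN / 0.001000 N) = 202.5 mN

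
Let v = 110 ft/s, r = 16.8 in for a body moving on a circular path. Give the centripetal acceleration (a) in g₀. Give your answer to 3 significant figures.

Directly: a = v²/r.
v = 110 ft/s = 33.53 m/s; r = 16.8 in = 0.4267 m.
a = 2634 m/s²
2634 m/s² × (1 g₀ / 9.807 m/s²) = 268.6 g₀

269 g₀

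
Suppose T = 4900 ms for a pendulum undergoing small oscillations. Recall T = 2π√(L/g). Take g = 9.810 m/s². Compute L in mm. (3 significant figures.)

Solving T = 2π√(L/g) for L: L = g·(T/2π)².
T = 4900 ms = 4.900 s; g = 9.810 m/s².
L = 5.966 m
5.966 m × (1 mm / 0.001000 m) = 5966 mm

5970 mm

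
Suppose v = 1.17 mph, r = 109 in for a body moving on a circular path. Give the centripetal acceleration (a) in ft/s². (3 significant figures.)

a is given directly by: a = v²/r.
v = 1.17 mph = 0.5230 m/s; r = 109 in = 2.769 m.
a = 0.09881 m/s²
0.09881 m/s² × (1 ft/s² / 0.3048 m/s²) = 0.3242 ft/s²

0.324 ft/s²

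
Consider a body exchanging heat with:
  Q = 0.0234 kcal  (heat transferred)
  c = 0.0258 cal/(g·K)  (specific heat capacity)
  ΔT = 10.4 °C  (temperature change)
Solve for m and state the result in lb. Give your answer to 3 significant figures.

Rearranging: m = Q/(c·ΔT).
Q = 0.0234 kcal = 97.91 J; c = 0.0258 cal/(g·K) = 107.9 J/(kg·K); ΔT = 10.4 °C = 10.40 K.
m = 0.08721 kg
0.08721 kg × (1 lb / 0.4536 kg) = 0.1923 lb

0.192 lb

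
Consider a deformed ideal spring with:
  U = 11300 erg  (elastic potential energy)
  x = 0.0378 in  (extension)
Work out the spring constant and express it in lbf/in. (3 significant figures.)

Solving U = ½k·x² for k: k = 2U/x².
U = 11300 erg = 0.001130 J; x = 0.0378 in = 9.601×10^-4 m.
k = 2452 N/m
2452 N/m × (1 lbf/in / 175.1 N/m) = 14.00 lbf/in

14.0 lbf/in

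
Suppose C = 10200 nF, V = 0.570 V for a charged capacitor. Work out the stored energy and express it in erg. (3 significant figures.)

16.6 erg

E is given directly by: E = ½CV².
C = 10200 nF = 1.020×10^-5 F; V = 0.570 V.
E = 1.657×10^-6 J  (the unit combination reduces to kg·m²/s² = J)
1.657×10^-6 J × (1 erg / 1.000×10^-7 J) = 16.57 erg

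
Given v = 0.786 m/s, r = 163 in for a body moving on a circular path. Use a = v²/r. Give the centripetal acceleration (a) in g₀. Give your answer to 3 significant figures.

a is given directly by: a = v²/r.
v = 0.786 m/s; r = 163 in = 4.140 m.
a = 0.1492 m/s²
0.1492 m/s² × (1 g₀ / 9.807 m/s²) = 0.01522 g₀

0.0152 g₀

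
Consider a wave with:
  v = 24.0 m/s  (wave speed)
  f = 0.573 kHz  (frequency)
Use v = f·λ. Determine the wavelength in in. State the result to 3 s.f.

Rearranging: λ = v/f.
v = 24.0 m/s; f = 0.573 kHz = 573.0 Hz.
λ = 0.04188 m
0.04188 m × (1 in / 0.02540 m) = 1.649 in

1.65 in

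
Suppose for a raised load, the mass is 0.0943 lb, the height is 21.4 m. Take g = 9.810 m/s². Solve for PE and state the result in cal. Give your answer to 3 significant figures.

Directly: PE = mgh.
m = 0.0943 lb = 0.04277 kg; h = 21.4 m; g = 9.810 m/s².
PE = 8.980 J  (the unit combination reduces to kg·m²/s² = J)
8.980 J × (1 cal / 4.184 J) = 2.146 cal

2.15 cal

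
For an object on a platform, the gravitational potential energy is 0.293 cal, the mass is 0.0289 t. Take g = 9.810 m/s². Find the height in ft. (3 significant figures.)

Rearranging: h = PE/(m·g).
PE = 0.293 cal = 1.226 J; m = 0.0289 t = 28.90 kg; g = 9.810 m/s².
h = 0.004324 m
0.004324 m × (1 ft / 0.3048 m) = 0.01419 ft

0.0142 ft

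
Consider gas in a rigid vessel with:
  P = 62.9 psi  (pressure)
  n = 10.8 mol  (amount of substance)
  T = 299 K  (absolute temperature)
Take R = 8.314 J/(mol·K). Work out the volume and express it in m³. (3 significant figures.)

0.0619 m³

From the ideal-gas law: V = nRT/P.
P = 62.9 psi = 4.337×10^5 Pa; n = 10.8 mol; T = 299 K; R = 8.314 J/(mol·K).
V = 0.06191 m³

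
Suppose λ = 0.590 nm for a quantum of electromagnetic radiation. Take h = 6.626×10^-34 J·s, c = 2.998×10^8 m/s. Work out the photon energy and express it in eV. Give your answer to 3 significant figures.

2100 eV

E is given directly by: E = hc/λ.
λ = 0.590 nm = 5.900×10^-10 m; h = 6.626×10^-34 J·s; c = 2.998×10^8 m/s.
E = 3.367×10^-16 J
3.367×10^-16 J × (1 eV / 1.602×10^-19 J) = 2101 eV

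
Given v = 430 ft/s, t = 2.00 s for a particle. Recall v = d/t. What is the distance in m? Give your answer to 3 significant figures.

262 m

Solving v = d/t for d: d = v·t.
v = 430 ft/s = 131.1 m/s; t = 2.00 s.
d = 262.1 m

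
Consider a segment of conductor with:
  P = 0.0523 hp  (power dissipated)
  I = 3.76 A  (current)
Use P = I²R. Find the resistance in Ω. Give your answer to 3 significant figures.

Solving P = I²R for R: R = P/I².
P = 0.0523 hp = 39.00 W; I = 3.76 A.
R = 2.759 Ω

2.76 Ω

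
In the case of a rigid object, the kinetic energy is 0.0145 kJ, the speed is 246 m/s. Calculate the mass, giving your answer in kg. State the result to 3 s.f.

Rearranging KE = ½mv² for m: m = 2·KE/v².
KE = 0.0145 kJ = 14.50 J; v = 246 m/s.
m = 4.792×10^-4 kg

4.79×10^-4 kg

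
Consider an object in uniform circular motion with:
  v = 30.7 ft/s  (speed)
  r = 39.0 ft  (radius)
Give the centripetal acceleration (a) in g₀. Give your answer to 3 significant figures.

a is given directly by: a = v²/r.
v = 30.7 ft/s = 9.357 m/s; r = 39.0 ft = 11.89 m.
a = 7.366 m/s²
7.366 m/s² × (1 g₀ / 9.807 m/s²) = 0.7511 g₀

0.751 g₀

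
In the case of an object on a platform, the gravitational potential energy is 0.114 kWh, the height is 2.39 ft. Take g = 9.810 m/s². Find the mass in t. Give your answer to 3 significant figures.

57.4 t

Solving PE = m·g·h for m: m = PE/(g·h).
PE = 0.114 kWh = 4.104×10^5 J; h = 2.39 ft = 0.7285 m; g = 9.810 m/s².
m = 57428 kg
57428 kg × (1 t / 1000 kg) = 57.43 t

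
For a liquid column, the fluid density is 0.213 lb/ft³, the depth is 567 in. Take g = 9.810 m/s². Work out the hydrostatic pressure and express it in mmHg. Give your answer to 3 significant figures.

3.62 mmHg

P is given directly by: P = ρgh.
ρ = 0.213 lb/ft³ = 3.412 kg/m³; h = 567 in = 14.40 m; g = 9.810 m/s².
P = 482.0 Pa
482.0 Pa × (1 mmHg / 133.3 Pa) = 3.616 mmHg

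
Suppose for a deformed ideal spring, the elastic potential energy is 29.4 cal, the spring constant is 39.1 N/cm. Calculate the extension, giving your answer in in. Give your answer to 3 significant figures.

9.88 in

Rearranging U = ½k·x² for x: x = √(2U/k).
U = 29.4 cal = 123.0 J; k = 39.1 N/cm = 3910 N/m.
x = 0.2508 m
0.2508 m × (1 in / 0.02540 m) = 9.876 in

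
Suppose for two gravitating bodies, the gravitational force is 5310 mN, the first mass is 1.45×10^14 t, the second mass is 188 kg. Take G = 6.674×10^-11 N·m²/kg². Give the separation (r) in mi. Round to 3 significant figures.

11.5 mi

From Newton's law of gravitation: r = √(G·m₁m₂/F).
F = 5310 mN = 5.310 N; m₁ = 1.45×10^14 t = 1.450×10^17 kg; m₂ = 188 kg; G = 6.674×10^-11 N·m²/kg².
r = 18510 m
18510 m × (1 mi / 1609 m) = 11.50 mi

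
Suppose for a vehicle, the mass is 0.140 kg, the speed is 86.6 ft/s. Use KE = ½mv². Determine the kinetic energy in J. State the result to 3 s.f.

KE is given directly by: KE = ½mv².
m = 0.140 kg; v = 86.6 ft/s = 26.40 m/s.
KE = 48.77 J  (the unit combination reduces to kg·m²/s² = J)

48.8 J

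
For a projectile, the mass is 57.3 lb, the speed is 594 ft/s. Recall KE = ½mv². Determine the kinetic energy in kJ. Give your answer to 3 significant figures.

426 kJ

KE is given directly by: KE = ½mv².
m = 57.3 lb = 25.99 kg; v = 594 ft/s = 181.1 m/s.
KE = 4.260×10^5 J  (the unit combination reduces to kg·m²/s² = J)
4.260×10^5 J × (1 kJ / 1000 J) = 426.0 kJ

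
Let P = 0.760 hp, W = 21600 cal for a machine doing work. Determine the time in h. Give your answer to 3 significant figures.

0.0443 h

Rearranging: t = W/P.
P = 0.760 hp = 566.7 W; W = 21600 cal = 90374 J.
t = 159.5 s
159.5 s × (1 h / 3600 s) = 0.04430 h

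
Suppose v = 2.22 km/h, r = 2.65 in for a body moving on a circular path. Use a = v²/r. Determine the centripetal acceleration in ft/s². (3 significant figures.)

18.5 ft/s²

a is given directly by: a = v²/r.
v = 2.22 km/h = 0.6167 m/s; r = 2.65 in = 0.06731 m.
a = 5.650 m/s²
5.650 m/s² × (1 ft/s² / 0.3048 m/s²) = 18.54 ft/s²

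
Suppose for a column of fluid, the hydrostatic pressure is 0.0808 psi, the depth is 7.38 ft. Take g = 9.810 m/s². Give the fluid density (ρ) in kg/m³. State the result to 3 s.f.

25.2 kg/m³

Solving P = ρ·g·h for ρ: ρ = P/(g·h).
P = 0.0808 psi = 557.1 Pa; h = 7.38 ft = 2.249 m; g = 9.810 m/s².
ρ = 25.25 kg/m³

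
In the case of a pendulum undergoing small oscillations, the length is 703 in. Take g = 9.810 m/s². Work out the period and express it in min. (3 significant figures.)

Directly: T = 2π√(L/g).
L = 703 in = 17.86 m; g = 9.810 m/s².
T = 8.477 s
8.477 s × (1 min / 60.00 s) = 0.1413 min

0.141 min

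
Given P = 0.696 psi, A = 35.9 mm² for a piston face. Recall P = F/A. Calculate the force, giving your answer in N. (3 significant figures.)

0.172 N

Solving P = F/A for F: F = P·A.
P = 0.696 psi = 4799 Pa; A = 35.9 mm² = 3.590×10^-5 m².
F = 0.1723 N  (the unit combination reduces to kg·m/s² = N)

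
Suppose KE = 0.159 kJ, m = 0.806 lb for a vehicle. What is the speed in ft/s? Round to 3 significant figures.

96.8 ft/s

Rearranging: v = √(2·KE/m).
KE = 0.159 kJ = 159.0 J; m = 0.806 lb = 0.3656 kg.
v = 29.49 m/s
29.49 m/s × (1 ft/s / 0.3048 m/s) = 96.76 ft/s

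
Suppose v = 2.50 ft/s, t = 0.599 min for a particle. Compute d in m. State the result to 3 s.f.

Solving v = d/t for d: d = v·t.
v = 2.50 ft/s = 0.7620 m/s; t = 0.599 min = 35.94 s.
d = 27.39 m

27.4 m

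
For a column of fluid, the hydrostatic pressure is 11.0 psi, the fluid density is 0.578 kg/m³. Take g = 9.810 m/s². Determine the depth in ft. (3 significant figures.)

43900 ft

Rearranging: h = P/(ρ·g).
P = 11.0 psi = 75842 Pa; ρ = 0.578 kg/m³; g = 9.810 m/s².
h = 13376 m
13376 m × (1 ft / 0.3048 m) = 43883 ft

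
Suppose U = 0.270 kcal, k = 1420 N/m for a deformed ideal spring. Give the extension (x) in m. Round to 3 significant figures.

1.26 m

Rearranging U = ½k·x² for x: x = √(2U/k).
U = 0.270 kcal = 1130 J; k = 1420 N/m.
x = 1.261 m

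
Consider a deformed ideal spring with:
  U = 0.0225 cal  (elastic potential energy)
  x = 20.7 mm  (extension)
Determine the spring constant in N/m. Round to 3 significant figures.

Solving U = ½k·x² for k: k = 2U/x².
U = 0.0225 cal = 0.09414 J; x = 20.7 mm = 0.02070 m.
k = 439.4 N/m

439 N/m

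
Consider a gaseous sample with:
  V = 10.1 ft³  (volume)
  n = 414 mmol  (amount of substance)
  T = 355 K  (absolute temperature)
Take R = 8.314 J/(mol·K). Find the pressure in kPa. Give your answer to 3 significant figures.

P is given directly by: P = nRT/V.
V = 10.1 ft³ = 0.2860 m³; n = 414 mmol = 0.4140 mol; T = 355 K; R = 8.314 J/(mol·K).
P = 4272 Pa
4272 Pa × (1 kPa / 1000 Pa) = 4.272 kPa

4.27 kPa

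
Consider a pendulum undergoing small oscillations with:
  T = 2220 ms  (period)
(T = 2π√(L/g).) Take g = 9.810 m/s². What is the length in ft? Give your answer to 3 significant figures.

Rearranging: L = g·(T/2π)².
T = 2220 ms = 2.220 s; g = 9.810 m/s².
L = 1.225 m
1.225 m × (1 ft / 0.3048 m) = 4.018 ft

4.02 ft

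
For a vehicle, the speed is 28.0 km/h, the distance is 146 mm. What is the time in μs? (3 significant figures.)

Rearranging v = d/t for t: t = d/v.
v = 28.0 km/h = 7.778 m/s; d = 146 mm = 0.1460 m.
t = 0.01877 s
0.01877 s × (1 μs / 1.000×10^-6 s) = 18771 μs

18800 μs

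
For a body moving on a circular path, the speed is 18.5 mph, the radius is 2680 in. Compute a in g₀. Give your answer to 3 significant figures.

0.102 g₀

Directly: a = v²/r.
v = 18.5 mph = 8.270 m/s; r = 2680 in = 68.07 m.
a = 1.005 m/s²
1.005 m/s² × (1 g₀ / 9.807 m/s²) = 0.1025 g₀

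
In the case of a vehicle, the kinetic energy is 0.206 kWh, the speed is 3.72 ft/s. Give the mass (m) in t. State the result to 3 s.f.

1150 t

Solving KE = ½mv² for m: m = 2·KE/v².
KE = 0.206 kWh = 7.416×10^5 J; v = 3.72 ft/s = 1.134 m/s.
m = 1.154×10^6 kg
1.154×10^6 kg × (1 t / 1000 kg) = 1154 t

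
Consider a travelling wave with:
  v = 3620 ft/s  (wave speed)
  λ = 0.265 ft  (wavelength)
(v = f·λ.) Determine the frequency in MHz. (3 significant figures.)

0.0137 MHz

Rearranging: f = v/λ.
v = 3620 ft/s = 1103 m/s; λ = 0.265 ft = 0.08077 m.
f = 13660 Hz
13660 Hz × (1 MHz / 1.000×10^6 Hz) = 0.01366 MHz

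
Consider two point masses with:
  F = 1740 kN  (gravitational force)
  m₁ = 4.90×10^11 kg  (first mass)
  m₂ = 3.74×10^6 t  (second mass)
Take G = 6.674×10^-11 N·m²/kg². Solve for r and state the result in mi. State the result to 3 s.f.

0.165 mi

Rearranging F = G·m₁·m₂/r² for r: r = √(G·m₁m₂/F).
F = 1740 kN = 1.740×10^6 N; m₁ = 4.90×10^11 kg; m₂ = 3.74×10^6 t = 3.740×10^9 kg; G = 6.674×10^-11 N·m²/kg².
r = 265.1 m
265.1 m × (1 mi / 1609 m) = 0.1647 mi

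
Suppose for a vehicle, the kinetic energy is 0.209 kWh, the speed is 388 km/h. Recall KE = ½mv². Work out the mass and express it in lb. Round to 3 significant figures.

Rearranging KE = ½mv² for m: m = 2·KE/v².
KE = 0.209 kWh = 7.524×10^5 J; v = 388 km/h = 107.8 m/s.
m = 129.5 kg
129.5 kg × (1 lb / 0.4536 kg) = 285.6 lb

286 lb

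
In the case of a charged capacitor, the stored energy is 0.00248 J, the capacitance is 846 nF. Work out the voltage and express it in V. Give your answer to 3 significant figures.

76.6 V

Solving E = ½C·V² for V: V = √(2E/C).
E = 0.00248 J; C = 846 nF = 8.460×10^-7 F.
V = 76.57 V  (the unit combination reduces to kg·m²/(A·s³) = V)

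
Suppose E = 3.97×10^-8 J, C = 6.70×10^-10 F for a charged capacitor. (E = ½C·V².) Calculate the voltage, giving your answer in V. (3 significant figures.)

Rearranging: V = √(2E/C).
E = 3.97×10^-8 J; C = 6.70×10^-10 F.
V = 10.89 V

10.9 V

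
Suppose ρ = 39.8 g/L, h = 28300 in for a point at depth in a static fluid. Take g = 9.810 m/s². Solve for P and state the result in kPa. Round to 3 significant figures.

281 kPa

Directly: P = ρgh.
ρ = 39.8 g/L = 39.80 kg/m³; h = 28300 in = 718.8 m; g = 9.810 m/s².
P = 2.807×10^5 Pa  (the unit combination reduces to kg/(m·s²) = Pa)
2.807×10^5 Pa × (1 kPa / 1000 Pa) = 280.7 kPa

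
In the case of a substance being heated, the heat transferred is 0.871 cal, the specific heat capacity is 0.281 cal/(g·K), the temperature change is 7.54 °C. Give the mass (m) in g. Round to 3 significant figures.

0.411 g

Rearranging Q = m·c·ΔT for m: m = Q/(c·ΔT).
Q = 0.871 cal = 3.644 J; c = 0.281 cal/(g·K) = 1176 J/(kg·K); ΔT = 7.54 °C = 7.540 K.
m = 4.111×10^-4 kg
4.111×10^-4 kg × (1 g / 0.001000 kg) = 0.4111 g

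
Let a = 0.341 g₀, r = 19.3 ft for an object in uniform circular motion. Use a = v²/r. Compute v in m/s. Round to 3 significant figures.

4.44 m/s

Solving a = v²/r for v: v = √(a·r).
a = 0.341 g₀ = 3.344 m/s²; r = 19.3 ft = 5.883 m.
v = 4.435 m/s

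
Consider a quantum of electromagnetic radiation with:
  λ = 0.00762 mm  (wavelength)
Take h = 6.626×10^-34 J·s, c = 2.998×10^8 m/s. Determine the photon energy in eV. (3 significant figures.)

Directly: E = hc/λ.
λ = 0.00762 mm = 7.620×10^-6 m; h = 6.626×10^-34 J·s; c = 2.998×10^8 m/s.
E = 2.607×10^-20 J  (the unit combination reduces to kg·m²/s² = J)
2.607×10^-20 J × (1 eV / 1.602×10^-19 J) = 0.1627 eV

0.163 eV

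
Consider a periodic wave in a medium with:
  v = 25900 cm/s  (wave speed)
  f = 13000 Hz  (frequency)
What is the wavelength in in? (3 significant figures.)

Rearranging v = f·λ for λ: λ = v/f.
v = 25900 cm/s = 259.0 m/s; f = 13000 Hz.
λ = 0.01992 m
0.01992 m × (1 in / 0.02540 m) = 0.7844 in

0.784 in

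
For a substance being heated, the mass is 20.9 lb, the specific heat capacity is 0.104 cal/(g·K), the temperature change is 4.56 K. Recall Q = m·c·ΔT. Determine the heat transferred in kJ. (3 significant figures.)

18.8 kJ

Q is given directly by: Q = mcΔT.
m = 20.9 lb = 9.480 kg; c = 0.104 cal/(g·K) = 435.1 J/(kg·K); ΔT = 4.56 K.
Q = 18811 J  (the unit combination reduces to kg·m²/s² = J)
18811 J × (1 kJ / 1000 J) = 18.81 kJ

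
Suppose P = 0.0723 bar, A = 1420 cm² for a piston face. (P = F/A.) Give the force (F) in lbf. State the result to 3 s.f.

Rearranging P = F/A for F: F = P·A.
P = 0.0723 bar = 7230 Pa; A = 1420 cm² = 0.1420 m².
F = 1027 N
1027 N × (1 lbf / 4.448 N) = 230.8 lbf

231 lbf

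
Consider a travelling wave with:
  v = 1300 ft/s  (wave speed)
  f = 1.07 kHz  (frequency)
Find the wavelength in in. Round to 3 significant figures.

14.6 in

Rearranging: λ = v/f.
v = 1300 ft/s = 396.2 m/s; f = 1.07 kHz = 1070 Hz.
λ = 0.3703 m
0.3703 m × (1 in / 0.02540 m) = 14.58 in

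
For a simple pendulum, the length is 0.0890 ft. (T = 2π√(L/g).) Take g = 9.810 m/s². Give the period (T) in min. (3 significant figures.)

Directly: T = 2π√(L/g).
L = 0.0890 ft = 0.02713 m; g = 9.810 m/s².
T = 0.3304 s
0.3304 s × (1 min / 60.00 s) = 0.005507 min

0.00551 min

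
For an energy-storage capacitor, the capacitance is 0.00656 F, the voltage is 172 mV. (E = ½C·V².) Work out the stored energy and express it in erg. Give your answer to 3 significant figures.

970 erg

Directly: E = ½CV².
C = 0.00656 F; V = 172 mV = 0.1720 V.
E = 9.704×10^-5 J
9.704×10^-5 J × (1 erg / 1.000×10^-7 J) = 970.4 erg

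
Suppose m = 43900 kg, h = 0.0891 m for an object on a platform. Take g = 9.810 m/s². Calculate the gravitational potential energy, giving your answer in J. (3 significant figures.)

38400 J

Directly: PE = mgh.
m = 43900 kg; h = 0.0891 m; g = 9.810 m/s².
PE = 38372 J  (the unit combination reduces to kg·m²/s² = J)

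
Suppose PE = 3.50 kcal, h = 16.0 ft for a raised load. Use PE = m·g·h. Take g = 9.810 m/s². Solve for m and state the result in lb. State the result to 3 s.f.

Rearranging: m = PE/(g·h).
PE = 3.50 kcal = 14644 J; h = 16.0 ft = 4.877 m; g = 9.810 m/s².
m = 306.1 kg
306.1 kg × (1 lb / 0.4536 kg) = 674.8 lb

675 lb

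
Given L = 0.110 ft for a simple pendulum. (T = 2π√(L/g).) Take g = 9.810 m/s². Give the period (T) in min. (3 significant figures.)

Directly: T = 2π√(L/g).
L = 0.110 ft = 0.03353 m; g = 9.810 m/s².
T = 0.3673 s
0.3673 s × (1 min / 60.00 s) = 0.006122 min

0.00612 min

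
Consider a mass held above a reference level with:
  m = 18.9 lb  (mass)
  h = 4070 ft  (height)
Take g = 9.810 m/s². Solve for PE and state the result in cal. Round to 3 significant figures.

24900 cal

Directly: PE = mgh.
m = 18.9 lb = 8.573 kg; h = 4070 ft = 1241 m; g = 9.810 m/s².
PE = 1.043×10^5 J  (the unit combination reduces to kg·m²/s² = J)
1.043×10^5 J × (1 cal / 4.184 J) = 24935 cal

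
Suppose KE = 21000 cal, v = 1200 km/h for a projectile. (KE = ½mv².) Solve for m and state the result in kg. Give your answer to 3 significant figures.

1.58 kg

Rearranging KE = ½mv² for m: m = 2·KE/v².
KE = 21000 cal = 87864 J; v = 1200 km/h = 333.3 m/s.
m = 1.582 kg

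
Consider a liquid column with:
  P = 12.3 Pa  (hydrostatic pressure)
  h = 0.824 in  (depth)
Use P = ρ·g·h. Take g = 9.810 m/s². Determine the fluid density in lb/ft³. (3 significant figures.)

Solving P = ρ·g·h for ρ: ρ = P/(g·h).
P = 12.3 Pa; h = 0.824 in = 0.02093 m; g = 9.810 m/s².
ρ = 59.91 kg/m³
59.91 kg/m³ × (1 lb/ft³ / 16.02 kg/m³) = 3.740 lb/ft³

3.74 lb/ft³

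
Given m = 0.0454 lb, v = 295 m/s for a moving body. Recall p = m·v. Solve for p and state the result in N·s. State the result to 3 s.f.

6.07 N·s

p is given directly by: p = mv.
m = 0.0454 lb = 0.02059 kg; v = 295 m/s.
p = 6.075 kg·m/s
Since 1 N·s = 1 kg·m/s, 6.075 N·s.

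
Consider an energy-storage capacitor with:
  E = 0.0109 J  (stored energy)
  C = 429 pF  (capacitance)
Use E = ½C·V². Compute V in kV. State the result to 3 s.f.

7.13 kV

Solving E = ½C·V² for V: V = √(2E/C).
E = 0.0109 J; C = 429 pF = 4.290×10^-10 F.
V = 7129 V  (the unit combination reduces to kg·m²/(A·s³) = V)
7129 V × (1 kV / 1000 V) = 7.129 kV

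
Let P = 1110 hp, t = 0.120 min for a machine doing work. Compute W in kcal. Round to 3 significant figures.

Solving P = W/t for W: W = P·t.
P = 1110 hp = 8.277×10^5 W; t = 0.120 min = 7.200 s.
W = 5.960×10^6 J
5.960×10^6 J × (1 kcal / 4184 J) = 1424 kcal

1420 kcal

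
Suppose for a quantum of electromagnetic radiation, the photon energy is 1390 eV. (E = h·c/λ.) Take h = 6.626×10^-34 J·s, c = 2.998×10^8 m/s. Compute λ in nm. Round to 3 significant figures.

0.892 nm

Solving E = h·c/λ for λ: λ = hc/E.
E = 1390 eV = 2.227×10^-16 J; h = 6.626×10^-34 J·s; c = 2.998×10^8 m/s.
λ = 8.920×10^-10 m
8.920×10^-10 m × (1 nm / 1.000×10^-9 m) = 0.8920 nm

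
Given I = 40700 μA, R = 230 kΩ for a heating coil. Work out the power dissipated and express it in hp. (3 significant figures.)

P is given directly by: P = I²R.
I = 40700 μA = 0.04070 A; R = 230 kΩ = 2.300×10^5 Ω.
P = 381.0 W
381.0 W × (1 hp / 745.7 W) = 0.5109 hp

0.511 hp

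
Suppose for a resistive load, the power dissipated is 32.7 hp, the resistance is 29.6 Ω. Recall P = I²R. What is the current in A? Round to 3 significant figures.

28.7 A

Rearranging P = I²R for I: I = √(P/R).
P = 32.7 hp = 24384 W; R = 29.6 Ω.
I = 28.70 A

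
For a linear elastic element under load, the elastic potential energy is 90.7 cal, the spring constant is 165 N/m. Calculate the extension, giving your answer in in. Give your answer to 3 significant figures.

84.4 in

Solving U = ½k·x² for x: x = √(2U/k).
U = 90.7 cal = 379.5 J; k = 165 N/m.
x = 2.145 m
2.145 m × (1 in / 0.02540 m) = 84.44 in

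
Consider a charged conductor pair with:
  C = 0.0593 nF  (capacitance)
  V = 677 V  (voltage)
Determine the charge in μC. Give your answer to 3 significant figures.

Solving C = Q/V for Q: Q = CV.
C = 0.0593 nF = 5.930×10^-11 F; V = 677 V.
Q = 4.015×10^-8 C
4.015×10^-8 C × (1 μC / 1.000×10^-6 C) = 0.04015 μC

0.0401 μC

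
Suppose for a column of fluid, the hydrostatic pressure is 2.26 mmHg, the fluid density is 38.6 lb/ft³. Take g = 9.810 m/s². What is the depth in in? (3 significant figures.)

1.96 in

Solving P = ρ·g·h for h: h = P/(ρ·g).
P = 2.26 mmHg = 301.3 Pa; ρ = 38.6 lb/ft³ = 618.3 kg/m³; g = 9.810 m/s².
h = 0.04967 m
0.04967 m × (1 in / 0.02540 m) = 1.956 in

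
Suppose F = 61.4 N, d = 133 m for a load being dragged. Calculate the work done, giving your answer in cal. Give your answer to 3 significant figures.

1950 cal

Directly: W = F·d.
F = 61.4 N; d = 133 m.
W = 8166 J  (the unit combination reduces to kg·m²/s² = J)
8166 J × (1 cal / 4.184 J) = 1952 cal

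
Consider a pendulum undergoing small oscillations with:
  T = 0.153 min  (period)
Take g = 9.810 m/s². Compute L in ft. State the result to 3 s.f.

Solving T = 2π√(L/g) for L: L = g·(T/2π)².
T = 0.153 min = 9.180 s; g = 9.810 m/s².
L = 20.94 m
20.94 m × (1 ft / 0.3048 m) = 68.70 ft

68.7 ft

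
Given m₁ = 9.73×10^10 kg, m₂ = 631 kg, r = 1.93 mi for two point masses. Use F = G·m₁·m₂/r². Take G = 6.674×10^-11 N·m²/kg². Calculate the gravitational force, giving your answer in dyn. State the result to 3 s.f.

From Newton's law of gravitation: F = Gm₁m₂/r².
m₁ = 9.73×10^10 kg; m₂ = 631 kg; r = 1.93 mi = 3106 m; G = 6.674×10^-11 N·m²/kg².
F = 4.247×10^-4 N  (the unit combination reduces to kg·m/s² = N)
4.247×10^-4 N × (1 dyn / 1.000×10^-5 N) = 42.47 dyn

42.5 dyn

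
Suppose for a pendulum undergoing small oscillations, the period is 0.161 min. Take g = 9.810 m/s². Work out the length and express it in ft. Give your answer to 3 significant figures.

Solving T = 2π√(L/g) for L: L = g·(T/2π)².
T = 0.161 min = 9.660 s; g = 9.810 m/s².
L = 23.19 m
23.19 m × (1 ft / 0.3048 m) = 76.08 ft

76.1 ft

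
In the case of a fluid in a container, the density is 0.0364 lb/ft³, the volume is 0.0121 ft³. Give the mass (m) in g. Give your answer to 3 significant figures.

Rearranging ρ = m/V for m: m = ρV.
ρ = 0.0364 lb/ft³ = 0.5831 kg/m³; V = 0.0121 ft³ = 3.426×10^-4 m³.
m = 1.998×10^-4 kg
1.998×10^-4 kg × (1 g / 0.001000 kg) = 0.1998 g

0.200 g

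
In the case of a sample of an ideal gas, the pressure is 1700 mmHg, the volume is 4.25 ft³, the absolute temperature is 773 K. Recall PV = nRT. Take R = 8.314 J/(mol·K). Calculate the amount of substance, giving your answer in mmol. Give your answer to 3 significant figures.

From the ideal-gas law: n = PV/(RT).
P = 1700 mmHg = 2.266×10^5 Pa; V = 4.25 ft³ = 0.1203 m³; T = 773 K; R = 8.314 J/(mol·K).
n = 4.244 mol
4.244 mol × (1 mmol / 0.001000 mol) = 4244 mmol

4240 mmol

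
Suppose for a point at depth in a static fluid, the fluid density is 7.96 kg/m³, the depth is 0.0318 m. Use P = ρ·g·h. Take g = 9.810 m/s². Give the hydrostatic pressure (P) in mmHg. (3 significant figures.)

0.0186 mmHg

P is given directly by: P = ρgh.
ρ = 7.96 kg/m³; h = 0.0318 m; g = 9.810 m/s².
P = 2.483 Pa  (the unit combination reduces to kg/(m·s²) = Pa)
2.483 Pa × (1 mmHg / 133.3 Pa) = 0.01863 mmHg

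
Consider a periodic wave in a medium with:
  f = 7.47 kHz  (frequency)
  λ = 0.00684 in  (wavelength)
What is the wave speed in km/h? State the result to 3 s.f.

v is given directly by: v = fλ.
f = 7.47 kHz = 7470 Hz; λ = 0.00684 in = 1.737×10^-4 m.
v = 1.298 m/s
1.298 m/s × (1 km/h / 0.2778 m/s) = 4.672 km/h

4.67 km/h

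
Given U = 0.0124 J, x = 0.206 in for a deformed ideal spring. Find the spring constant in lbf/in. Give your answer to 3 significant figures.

5.17 lbf/in

Solving U = ½k·x² for k: k = 2U/x².
U = 0.0124 J; x = 0.206 in = 0.005232 m.
k = 905.8 N/m
905.8 N/m × (1 lbf/in / 175.1 N/m) = 5.172 lbf/in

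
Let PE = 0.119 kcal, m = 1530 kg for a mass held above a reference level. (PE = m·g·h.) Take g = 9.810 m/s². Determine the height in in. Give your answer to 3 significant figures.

1.31 in

Rearranging: h = PE/(m·g).
PE = 0.119 kcal = 497.9 J; m = 1530 kg; g = 9.810 m/s².
h = 0.03317 m
0.03317 m × (1 in / 0.02540 m) = 1.306 in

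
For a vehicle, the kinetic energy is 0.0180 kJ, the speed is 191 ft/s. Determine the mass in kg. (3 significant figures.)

Solving KE = ½mv² for m: m = 2·KE/v².
KE = 0.0180 kJ = 18.00 J; v = 191 ft/s = 58.22 m/s.
m = 0.01062 kg

0.0106 kg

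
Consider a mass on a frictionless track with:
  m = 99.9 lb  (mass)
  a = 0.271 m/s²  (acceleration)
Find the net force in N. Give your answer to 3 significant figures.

12.3 N

Directly: F = m·a.
m = 99.9 lb = 45.31 kg; a = 0.271 m/s².
F = 12.28 N  (the unit combination reduces to kg·m/s² = N)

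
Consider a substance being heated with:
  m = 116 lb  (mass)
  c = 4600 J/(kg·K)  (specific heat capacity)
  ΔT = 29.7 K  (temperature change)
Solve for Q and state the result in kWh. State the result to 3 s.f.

Q is given directly by: Q = mcΔT.
m = 116 lb = 52.62 kg; c = 4600 J/(kg·K); ΔT = 29.7 K.
Q = 7.188×10^6 J
7.188×10^6 J × (1 kWh / 3.600×10^6 J) = 1.997 kWh

2.00 kWh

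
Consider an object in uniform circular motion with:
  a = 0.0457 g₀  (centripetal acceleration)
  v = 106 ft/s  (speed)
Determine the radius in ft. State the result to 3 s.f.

Rearranging: r = v²/a.
a = 0.0457 g₀ = 0.4482 m/s²; v = 106 ft/s = 32.31 m/s.
r = 2329 m
2329 m × (1 ft / 0.3048 m) = 7642 ft

7640 ft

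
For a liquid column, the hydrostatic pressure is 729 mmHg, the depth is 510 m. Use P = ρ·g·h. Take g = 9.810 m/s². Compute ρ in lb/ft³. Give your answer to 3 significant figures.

1.21 lb/ft³

Rearranging: ρ = P/(g·h).
P = 729 mmHg = 97192 Pa; h = 510 m; g = 9.810 m/s².
ρ = 19.43 kg/m³
19.43 kg/m³ × (1 lb/ft³ / 16.02 kg/m³) = 1.213 lb/ft³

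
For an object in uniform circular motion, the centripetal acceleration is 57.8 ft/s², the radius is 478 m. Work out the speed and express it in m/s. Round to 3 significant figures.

91.8 m/s

Rearranging: v = √(a·r).
a = 57.8 ft/s² = 17.62 m/s²; r = 478 m.
v = 91.77 m/s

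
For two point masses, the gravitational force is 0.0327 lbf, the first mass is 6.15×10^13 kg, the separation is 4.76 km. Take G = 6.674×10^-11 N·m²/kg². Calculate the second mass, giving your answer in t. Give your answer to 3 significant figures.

From Newton's law of gravitation: m₂ = F·r²/(G·m₁).
F = 0.0327 lbf = 0.1455 N; m₁ = 6.15×10^13 kg; r = 4.76 km = 4760 m; G = 6.674×10^-11 N·m²/kg².
m₂ = 802.9 kg
802.9 kg × (1 t / 1000 kg) = 0.8029 t

0.803 t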